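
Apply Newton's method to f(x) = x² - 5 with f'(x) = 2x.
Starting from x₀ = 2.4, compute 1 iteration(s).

f(x) = x² - 5
f'(x) = 2x
x₀ = 2.4

Newton-Raphson formula: x_{n+1} = x_n - f(x_n)/f'(x_n)

Iteration 1:
  f(2.400000) = 0.760000
  f'(2.400000) = 4.800000
  x_1 = 2.400000 - 0.760000/4.800000 = 2.241667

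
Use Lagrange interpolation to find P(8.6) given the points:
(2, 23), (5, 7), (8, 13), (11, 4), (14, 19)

Lagrange interpolation formula:
P(x) = Σ yᵢ × Lᵢ(x)
where Lᵢ(x) = Π_{j≠i} (x - xⱼ)/(xᵢ - xⱼ)

L_0(8.6) = (8.6 - 5)/(2 - 5) × (8.6 - 8)/(2 - 8) × (8.6 - 11)/(2 - 11) × (8.6 - 14)/(2 - 14) = 0.014400
L_1(8.6) = (8.6 - 2)/(5 - 2) × (8.6 - 8)/(5 - 8) × (8.6 - 11)/(5 - 11) × (8.6 - 14)/(5 - 14) = -0.105600
L_2(8.6) = (8.6 - 2)/(8 - 2) × (8.6 - 5)/(8 - 5) × (8.6 - 11)/(8 - 11) × (8.6 - 14)/(8 - 14) = 0.950400
L_3(8.6) = (8.6 - 2)/(11 - 2) × (8.6 - 5)/(11 - 5) × (8.6 - 8)/(11 - 8) × (8.6 - 14)/(11 - 14) = 0.158400
L_4(8.6) = (8.6 - 2)/(14 - 2) × (8.6 - 5)/(14 - 5) × (8.6 - 8)/(14 - 8) × (8.6 - 11)/(14 - 11) = -0.017600

P(8.6) = 23×L_0(8.6) + 7×L_1(8.6) + 13×L_2(8.6) + 4×L_3(8.6) + 19×L_4(8.6)
P(8.6) = 12.246400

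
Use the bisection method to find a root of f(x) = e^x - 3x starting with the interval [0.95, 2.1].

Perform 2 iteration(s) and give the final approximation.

f(x) = e^x - 3x
Initial interval: [0.95, 2.1]

Iteration 1:
  c_1 = (0.950000 + 2.100000)/2 = 1.525000
  f(c_1) = f(1.525000) = 0.020144
  f(a) × f(c) < 0, new interval: [0.950000, 1.525000]
Iteration 2:
  c_2 = (0.950000 + 1.525000)/2 = 1.237500
  f(c_2) = f(1.237500) = -0.265515
  f(a) × f(c) ≥ 0, new interval: [1.237500, 1.525000]

After 2 iteration(s), the approximation is c_2 = 1.237500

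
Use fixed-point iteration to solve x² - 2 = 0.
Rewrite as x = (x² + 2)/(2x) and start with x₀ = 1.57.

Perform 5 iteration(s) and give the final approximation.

Equation: x² - 2 = 0
Fixed-point form: x = (x² + 2)/(2x)
x₀ = 1.57

x_1 = g(1.570000) = 1.421943
x_2 = g(1.421943) = 1.414235
x_3 = g(1.414235) = 1.414214
x_4 = g(1.414214) = 1.414214
x_5 = g(1.414214) = 1.414214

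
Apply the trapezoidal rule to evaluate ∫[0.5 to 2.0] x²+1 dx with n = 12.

f(x) = x²+1
a = 0.5, b = 2.0, n = 12
h = (b - a)/n = 0.125000

Trapezoidal rule: (h/2)[f(x₀) + 2f(x₁) + 2f(x₂) + ... + f(xₙ)]

x_0 = 0.5000, f(x_0) = 1.250000, coefficient = 1
x_1 = 0.6250, f(x_1) = 1.390625, coefficient = 2
x_2 = 0.7500, f(x_2) = 1.562500, coefficient = 2
x_3 = 0.8750, f(x_3) = 1.765625, coefficient = 2
x_4 = 1.0000, f(x_4) = 2.000000, coefficient = 2
x_5 = 1.1250, f(x_5) = 2.265625, coefficient = 2
x_6 = 1.2500, f(x_6) = 2.562500, coefficient = 2
x_7 = 1.3750, f(x_7) = 2.890625, coefficient = 2
x_8 = 1.5000, f(x_8) = 3.250000, coefficient = 2
x_9 = 1.6250, f(x_9) = 3.640625, coefficient = 2
x_10 = 1.7500, f(x_10) = 4.062500, coefficient = 2
x_11 = 1.8750, f(x_11) = 4.515625, coefficient = 2
x_12 = 2.0000, f(x_12) = 5.000000, coefficient = 1

I ≈ (0.125000/2) × 66.062500 = 4.128906
Exact value: 4.125000
Error: 0.003906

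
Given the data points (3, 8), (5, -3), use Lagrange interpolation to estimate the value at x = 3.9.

Lagrange interpolation formula:
P(x) = Σ yᵢ × Lᵢ(x)
where Lᵢ(x) = Π_{j≠i} (x - xⱼ)/(xᵢ - xⱼ)

L_0(3.9) = (3.9 - 5)/(3 - 5) = 0.550000
L_1(3.9) = (3.9 - 3)/(5 - 3) = 0.450000

P(3.9) = 8×L_0(3.9) + (-3)×L_1(3.9)
P(3.9) = 3.050000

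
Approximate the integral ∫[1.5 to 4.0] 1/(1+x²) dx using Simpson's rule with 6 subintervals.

f(x) = 1/(1+x²)
a = 1.5, b = 4.0, n = 6
h = (b - a)/n = 0.416667

Simpson's rule: (h/3)[f(x₀) + 4f(x₁) + 2f(x₂) + ... + f(xₙ)]

x_0 = 1.5000, f(x_0) = 0.307692, coefficient = 1
x_1 = 1.9167, f(x_1) = 0.213967, coefficient = 4
x_2 = 2.3333, f(x_2) = 0.155172, coefficient = 2
x_3 = 2.7500, f(x_3) = 0.116788, coefficient = 4
x_4 = 3.1667, f(x_4) = 0.090680, coefficient = 2
x_5 = 3.5833, f(x_5) = 0.072253, coefficient = 4
x_6 = 4.0000, f(x_6) = 0.058824, coefficient = 1

I ≈ (0.416667/3) × 2.470255 = 0.343091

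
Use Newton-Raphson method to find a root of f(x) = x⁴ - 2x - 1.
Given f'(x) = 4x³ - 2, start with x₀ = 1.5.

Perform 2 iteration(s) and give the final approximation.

f(x) = x⁴ - 2x - 1
f'(x) = 4x³ - 2
x₀ = 1.5

Newton-Raphson formula: x_{n+1} = x_n - f(x_n)/f'(x_n)

Iteration 1:
  f(1.500000) = 1.062500
  f'(1.500000) = 11.500000
  x_1 = 1.500000 - 1.062500/11.500000 = 1.407609
Iteration 2:
  f(1.407609) = 0.110579
  f'(1.407609) = 9.155931
  x_2 = 1.407609 - 0.110579/9.155931 = 1.395531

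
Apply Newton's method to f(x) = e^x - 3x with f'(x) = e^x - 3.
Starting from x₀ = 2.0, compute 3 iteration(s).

f(x) = e^x - 3x
f'(x) = e^x - 3
x₀ = 2.0

Newton-Raphson formula: x_{n+1} = x_n - f(x_n)/f'(x_n)

Iteration 1:
  f(2.000000) = 1.389056
  f'(2.000000) = 4.389056
  x_1 = 2.000000 - 1.389056/4.389056 = 1.683518
Iteration 2:
  f(1.683518) = 0.333912
  f'(1.683518) = 2.384467
  x_2 = 1.683518 - 0.333912/2.384467 = 1.543482
Iteration 3:
  f(1.543482) = 0.050415
  f'(1.543482) = 1.680861
  x_3 = 1.543482 - 0.050415/1.680861 = 1.513489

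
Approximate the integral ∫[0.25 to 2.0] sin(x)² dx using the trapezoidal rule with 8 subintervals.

f(x) = sin(x)²
a = 0.25, b = 2.0, n = 8
h = (b - a)/n = 0.218750

Trapezoidal rule: (h/2)[f(x₀) + 2f(x₁) + 2f(x₂) + ... + f(xₙ)]

x_0 = 0.2500, f(x_0) = 0.061209, coefficient = 1
x_1 = 0.4688, f(x_1) = 0.204097, coefficient = 2
x_2 = 0.6875, f(x_2) = 0.402726, coefficient = 2
x_3 = 0.9062, f(x_3) = 0.619679, coefficient = 2
x_4 = 1.1250, f(x_4) = 0.814087, coefficient = 2
x_5 = 1.3438, f(x_5) = 0.949330, coefficient = 2
x_6 = 1.5625, f(x_6) = 0.999931, coefficient = 2
x_7 = 1.7812, f(x_7) = 0.956359, coefficient = 2
x_8 = 2.0000, f(x_8) = 0.826822, coefficient = 1

I ≈ (0.218750/2) × 10.780449 = 1.179112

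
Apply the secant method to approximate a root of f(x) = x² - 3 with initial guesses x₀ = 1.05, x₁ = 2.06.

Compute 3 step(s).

f(x) = x² - 3
x₀ = 1.05, x₁ = 2.06

Secant formula: x_{n+1} = x_n - f(x_n)(x_n - x_{n-1})/(f(x_n) - f(x_{n-1}))

Iteration 1:
  f(1.050000) = -1.897500
  f(2.060000) = 1.243600
  x_2 = 2.060000 - 1.243600×(2.060000 - 1.050000)/(1.243600 - (-1.897500))
       = 1.660129
Iteration 2:
  f(2.060000) = 1.243600
  f(1.660129) = -0.243973
  x_3 = 1.660129 - (-0.243973)×(1.660129 - 2.060000)/(-0.243973 - 1.243600)
       = 1.725710
Iteration 3:
  f(1.660129) = -0.243973
  f(1.725710) = -0.021923
  x_4 = 1.725710 - (-0.021923)×(1.725710 - 1.660129)/(-0.021923 - (-0.243973))
       = 1.732185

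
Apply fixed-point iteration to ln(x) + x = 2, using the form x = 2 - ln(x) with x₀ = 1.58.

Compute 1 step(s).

Equation: ln(x) + x = 2
Fixed-point form: x = 2 - ln(x)
x₀ = 1.58

x_1 = g(1.580000) = 1.542575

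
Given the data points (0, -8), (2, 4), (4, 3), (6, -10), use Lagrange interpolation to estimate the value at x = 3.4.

Lagrange interpolation formula:
P(x) = Σ yᵢ × Lᵢ(x)
where Lᵢ(x) = Π_{j≠i} (x - xⱼ)/(xᵢ - xⱼ)

L_0(3.4) = (3.4 - 2)/(0 - 2) × (3.4 - 4)/(0 - 4) × (3.4 - 6)/(0 - 6) = -0.045500
L_1(3.4) = (3.4 - 0)/(2 - 0) × (3.4 - 4)/(2 - 4) × (3.4 - 6)/(2 - 6) = 0.331500
L_2(3.4) = (3.4 - 0)/(4 - 0) × (3.4 - 2)/(4 - 2) × (3.4 - 6)/(4 - 6) = 0.773500
L_3(3.4) = (3.4 - 0)/(6 - 0) × (3.4 - 2)/(6 - 2) × (3.4 - 4)/(6 - 4) = -0.059500

P(3.4) = (-8)×L_0(3.4) + 4×L_1(3.4) + 3×L_2(3.4) + (-10)×L_3(3.4)
P(3.4) = 4.605500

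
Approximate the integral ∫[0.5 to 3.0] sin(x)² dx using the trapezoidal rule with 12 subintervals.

f(x) = sin(x)²
a = 0.5, b = 3.0, n = 12
h = (b - a)/n = 0.208333

Trapezoidal rule: (h/2)[f(x₀) + 2f(x₁) + 2f(x₂) + ... + f(xₙ)]

x_0 = 0.5000, f(x_0) = 0.229849, coefficient = 1
x_1 = 0.7083, f(x_1) = 0.423240, coefficient = 2
x_2 = 0.9167, f(x_2) = 0.629766, coefficient = 2
x_3 = 1.1250, f(x_3) = 0.814087, coefficient = 2
x_4 = 1.3333, f(x_4) = 0.944663, coefficient = 2
x_5 = 1.5417, f(x_5) = 0.999152, coefficient = 2
x_6 = 1.7500, f(x_6) = 0.968228, coefficient = 2
x_7 = 1.9583, f(x_7) = 0.857185, coefficient = 2
x_8 = 2.1667, f(x_8) = 0.685022, coefficient = 2
x_9 = 2.3750, f(x_9) = 0.481199, coefficient = 2
x_10 = 2.5833, f(x_10) = 0.280593, coefficient = 2
x_11 = 2.7917, f(x_11) = 0.117531, coefficient = 2
x_12 = 3.0000, f(x_12) = 0.019915, coefficient = 1

I ≈ (0.208333/2) × 14.651095 = 1.526156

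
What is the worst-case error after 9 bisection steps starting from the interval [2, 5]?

Bisection error bound: |error| ≤ (b-a)/2^n
|error| ≤ (5 - 2)/2^9 = 3/2^9
|error| ≤ 0.0058593750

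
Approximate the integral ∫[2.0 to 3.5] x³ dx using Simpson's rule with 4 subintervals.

f(x) = x³
a = 2.0, b = 3.5, n = 4
h = (b - a)/n = 0.375000

Simpson's rule: (h/3)[f(x₀) + 4f(x₁) + 2f(x₂) + ... + f(xₙ)]

x_0 = 2.0000, f(x_0) = 8.000000, coefficient = 1
x_1 = 2.3750, f(x_1) = 13.396484, coefficient = 4
x_2 = 2.7500, f(x_2) = 20.796875, coefficient = 2
x_3 = 3.1250, f(x_3) = 30.517578, coefficient = 4
x_4 = 3.5000, f(x_4) = 42.875000, coefficient = 1

I ≈ (0.375000/3) × 268.125000 = 33.515625
Exact value: 33.515625
Error: 0.000000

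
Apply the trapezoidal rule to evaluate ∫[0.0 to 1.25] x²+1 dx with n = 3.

f(x) = x²+1
a = 0.0, b = 1.25, n = 3
h = (b - a)/n = 0.416667

Trapezoidal rule: (h/2)[f(x₀) + 2f(x₁) + 2f(x₂) + ... + f(xₙ)]

x_0 = 0.0000, f(x_0) = 1.000000, coefficient = 1
x_1 = 0.4167, f(x_1) = 1.173611, coefficient = 2
x_2 = 0.8333, f(x_2) = 1.694444, coefficient = 2
x_3 = 1.2500, f(x_3) = 2.562500, coefficient = 1

I ≈ (0.416667/2) × 9.298611 = 1.937211
Exact value: 1.901042
Error: 0.036169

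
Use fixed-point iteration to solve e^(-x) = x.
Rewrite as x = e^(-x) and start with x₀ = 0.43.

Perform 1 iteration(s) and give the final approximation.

Equation: e^(-x) = x
Fixed-point form: x = e^(-x)
x₀ = 0.43

x_1 = g(0.430000) = 0.650509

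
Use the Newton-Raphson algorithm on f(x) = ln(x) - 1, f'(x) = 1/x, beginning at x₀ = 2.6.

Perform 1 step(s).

f(x) = ln(x) - 1
f'(x) = 1/x
x₀ = 2.6

Newton-Raphson formula: x_{n+1} = x_n - f(x_n)/f'(x_n)

Iteration 1:
  f(2.600000) = -0.044489
  f'(2.600000) = 0.384615
  x_1 = 2.600000 - (-0.044489)/0.384615 = 2.715670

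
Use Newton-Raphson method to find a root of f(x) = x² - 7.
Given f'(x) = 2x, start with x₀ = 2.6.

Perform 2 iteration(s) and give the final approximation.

f(x) = x² - 7
f'(x) = 2x
x₀ = 2.6

Newton-Raphson formula: x_{n+1} = x_n - f(x_n)/f'(x_n)

Iteration 1:
  f(2.600000) = -0.240000
  f'(2.600000) = 5.200000
  x_1 = 2.600000 - (-0.240000)/5.200000 = 2.646154
Iteration 2:
  f(2.646154) = 0.002130
  f'(2.646154) = 5.292308
  x_2 = 2.646154 - 0.002130/5.292308 = 2.645751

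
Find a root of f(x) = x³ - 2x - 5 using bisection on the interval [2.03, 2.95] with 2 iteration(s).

f(x) = x³ - 2x - 5
Initial interval: [2.03, 2.95]

Iteration 1:
  c_1 = (2.030000 + 2.950000)/2 = 2.490000
  f(c_1) = f(2.490000) = 5.458249
  f(a) × f(c) < 0, new interval: [2.030000, 2.490000]
Iteration 2:
  c_2 = (2.030000 + 2.490000)/2 = 2.260000
  f(c_2) = f(2.260000) = 2.023176
  f(a) × f(c) < 0, new interval: [2.030000, 2.260000]

After 2 iteration(s), the approximation is c_2 = 2.260000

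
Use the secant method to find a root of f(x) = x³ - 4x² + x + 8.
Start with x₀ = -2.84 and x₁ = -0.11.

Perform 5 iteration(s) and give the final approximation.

f(x) = x³ - 4x² + x + 8
x₀ = -2.84, x₁ = -0.11

Secant formula: x_{n+1} = x_n - f(x_n)(x_n - x_{n-1})/(f(x_n) - f(x_{n-1}))

Iteration 1:
  f(-2.840000) = -50.008704
  f(-0.110000) = 7.840269
  x_2 = -0.110000 - 7.840269×(-0.110000 - (-2.840000))/(7.840269 - (-50.008704))
       = -0.479997
Iteration 2:
  f(-0.110000) = 7.840269
  f(-0.479997) = 6.487826
  x_3 = -0.479997 - 6.487826×(-0.479997 - (-0.110000))/(6.487826 - 7.840269)
       = -2.254914
Iteration 3:
  f(-0.479997) = 6.487826
  f(-2.254914) = -26.058880
  x_4 = -2.254914 - (-26.058880)×(-2.254914 - (-0.479997))/(-26.058880 - 6.487826)
       = -0.833807
Iteration 4:
  f(-2.254914) = -26.058880
  f(-0.833807) = 3.805567
  x_5 = -0.833807 - 3.805567×(-0.833807 - (-2.254914))/(3.805567 - (-26.058880))
       = -1.014896
Iteration 5:
  f(-0.833807) = 3.805567
  f(-1.014896) = 1.819695
  x_6 = -1.014896 - 1.819695×(-1.014896 - (-0.833807))/(1.819695 - 3.805567)
       = -1.180831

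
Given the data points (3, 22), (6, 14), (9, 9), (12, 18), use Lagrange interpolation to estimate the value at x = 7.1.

Lagrange interpolation formula:
P(x) = Σ yᵢ × Lᵢ(x)
where Lᵢ(x) = Π_{j≠i} (x - xⱼ)/(xᵢ - xⱼ)

L_0(7.1) = (7.1 - 6)/(3 - 6) × (7.1 - 9)/(3 - 9) × (7.1 - 12)/(3 - 12) = -0.063216
L_1(7.1) = (7.1 - 3)/(6 - 3) × (7.1 - 9)/(6 - 9) × (7.1 - 12)/(6 - 12) = 0.706870
L_2(7.1) = (7.1 - 3)/(9 - 3) × (7.1 - 6)/(9 - 6) × (7.1 - 12)/(9 - 12) = 0.409241
L_3(7.1) = (7.1 - 3)/(12 - 3) × (7.1 - 6)/(12 - 6) × (7.1 - 9)/(12 - 9) = -0.052895

P(7.1) = 22×L_0(7.1) + 14×L_1(7.1) + 9×L_2(7.1) + 18×L_3(7.1)
P(7.1) = 11.236488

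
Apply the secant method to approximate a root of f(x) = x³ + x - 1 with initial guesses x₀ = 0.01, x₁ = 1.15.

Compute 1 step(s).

f(x) = x³ + x - 1
x₀ = 0.01, x₁ = 1.15

Secant formula: x_{n+1} = x_n - f(x_n)(x_n - x_{n-1})/(f(x_n) - f(x_{n-1}))

Iteration 1:
  f(0.010000) = -0.989999
  f(1.150000) = 1.670875
  x_2 = 1.150000 - 1.670875×(1.150000 - 0.010000)/(1.670875 - (-0.989999))
       = 0.434146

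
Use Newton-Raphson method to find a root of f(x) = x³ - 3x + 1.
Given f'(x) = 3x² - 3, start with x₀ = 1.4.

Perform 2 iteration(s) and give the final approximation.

f(x) = x³ - 3x + 1
f'(x) = 3x² - 3
x₀ = 1.4

Newton-Raphson formula: x_{n+1} = x_n - f(x_n)/f'(x_n)

Iteration 1:
  f(1.400000) = -0.456000
  f'(1.400000) = 2.880000
  x_1 = 1.400000 - (-0.456000)/2.880000 = 1.558333
Iteration 2:
  f(1.558333) = 0.109261
  f'(1.558333) = 4.285208
  x_2 = 1.558333 - 0.109261/4.285208 = 1.532836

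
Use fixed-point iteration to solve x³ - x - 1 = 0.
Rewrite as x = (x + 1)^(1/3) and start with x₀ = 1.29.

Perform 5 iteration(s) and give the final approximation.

Equation: x³ - x - 1 = 0
Fixed-point form: x = (x + 1)^(1/3)
x₀ = 1.29

x_1 = g(1.290000) = 1.318090
x_2 = g(1.318090) = 1.323458
x_3 = g(1.323458) = 1.324479
x_4 = g(1.324479) = 1.324672
x_5 = g(1.324672) = 1.324709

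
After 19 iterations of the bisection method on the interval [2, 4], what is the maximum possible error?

Bisection error bound: |error| ≤ (b-a)/2^n
|error| ≤ (4 - 2)/2^19 = 2/2^19
|error| ≤ 0.0000038147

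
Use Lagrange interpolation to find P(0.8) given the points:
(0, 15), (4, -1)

Lagrange interpolation formula:
P(x) = Σ yᵢ × Lᵢ(x)
where Lᵢ(x) = Π_{j≠i} (x - xⱼ)/(xᵢ - xⱼ)

L_0(0.8) = (0.8 - 4)/(0 - 4) = 0.800000
L_1(0.8) = (0.8 - 0)/(4 - 0) = 0.200000

P(0.8) = 15×L_0(0.8) + (-1)×L_1(0.8)
P(0.8) = 11.800000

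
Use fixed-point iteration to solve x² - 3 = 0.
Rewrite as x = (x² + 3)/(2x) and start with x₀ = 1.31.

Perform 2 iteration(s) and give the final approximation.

Equation: x² - 3 = 0
Fixed-point form: x = (x² + 3)/(2x)
x₀ = 1.31

x_1 = g(1.310000) = 1.800038
x_2 = g(1.800038) = 1.733335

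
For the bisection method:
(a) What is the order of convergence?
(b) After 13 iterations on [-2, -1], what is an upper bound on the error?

(a) Bisection has linear (order 1) convergence; the error is halved each step.

(b) Error bound = (b-a)/2^n = (-1 - (-2))/2^{13}
    = 1/2^{13}

(a) 1 (linear); (b) error ≤ 1.22e-04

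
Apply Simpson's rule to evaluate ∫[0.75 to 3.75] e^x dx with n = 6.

f(x) = e^x
a = 0.75, b = 3.75, n = 6
h = (b - a)/n = 0.500000

Simpson's rule: (h/3)[f(x₀) + 4f(x₁) + 2f(x₂) + ... + f(xₙ)]

x_0 = 0.7500, f(x_0) = 2.117000, coefficient = 1
x_1 = 1.2500, f(x_1) = 3.490343, coefficient = 4
x_2 = 1.7500, f(x_2) = 5.754603, coefficient = 2
x_3 = 2.2500, f(x_3) = 9.487736, coefficient = 4
x_4 = 2.7500, f(x_4) = 15.642632, coefficient = 2
x_5 = 3.2500, f(x_5) = 25.790340, coefficient = 4
x_6 = 3.7500, f(x_6) = 42.521082, coefficient = 1

I ≈ (0.500000/3) × 242.506226 = 40.417704
Exact value: 40.404082
Error: 0.013622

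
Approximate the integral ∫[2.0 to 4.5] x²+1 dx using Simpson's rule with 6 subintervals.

f(x) = x²+1
a = 2.0, b = 4.5, n = 6
h = (b - a)/n = 0.416667

Simpson's rule: (h/3)[f(x₀) + 4f(x₁) + 2f(x₂) + ... + f(xₙ)]

x_0 = 2.0000, f(x_0) = 5.000000, coefficient = 1
x_1 = 2.4167, f(x_1) = 6.840278, coefficient = 4
x_2 = 2.8333, f(x_2) = 9.027778, coefficient = 2
x_3 = 3.2500, f(x_3) = 11.562500, coefficient = 4
x_4 = 3.6667, f(x_4) = 14.444444, coefficient = 2
x_5 = 4.0833, f(x_5) = 17.673611, coefficient = 4
x_6 = 4.5000, f(x_6) = 21.250000, coefficient = 1

I ≈ (0.416667/3) × 217.500000 = 30.208333
Exact value: 30.208333
Error: 0.000000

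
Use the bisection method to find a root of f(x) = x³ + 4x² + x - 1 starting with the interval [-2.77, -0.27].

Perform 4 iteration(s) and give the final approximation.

f(x) = x³ + 4x² + x - 1
Initial interval: [-2.77, -0.27]

Iteration 1:
  c_1 = (-2.770000 + (-0.270000))/2 = -1.520000
  f(c_1) = f(-1.520000) = 3.209792
  f(a) × f(c) ≥ 0, new interval: [-1.520000, -0.270000]
Iteration 2:
  c_2 = (-1.520000 + (-0.270000))/2 = -0.895000
  f(c_2) = f(-0.895000) = 0.592183
  f(a) × f(c) ≥ 0, new interval: [-0.895000, -0.270000]
Iteration 3:
  c_3 = (-0.895000 + (-0.270000))/2 = -0.582500
  f(c_3) = f(-0.582500) = -0.422921
  f(a) × f(c) < 0, new interval: [-0.895000, -0.582500]
Iteration 4:
  c_4 = (-0.895000 + (-0.582500))/2 = -0.738750
  f(c_4) = f(-0.738750) = 0.041082
  f(a) × f(c) ≥ 0, new interval: [-0.738750, -0.582500]

After 4 iteration(s), the approximation is c_4 = -0.738750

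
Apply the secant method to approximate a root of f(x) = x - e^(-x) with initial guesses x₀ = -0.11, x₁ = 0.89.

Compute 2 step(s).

f(x) = x - e^(-x)
x₀ = -0.11, x₁ = 0.89

Secant formula: x_{n+1} = x_n - f(x_n)(x_n - x_{n-1})/(f(x_n) - f(x_{n-1}))

Iteration 1:
  f(-0.110000) = -1.226278
  f(0.890000) = 0.479344
  x_2 = 0.890000 - 0.479344×(0.890000 - (-0.110000))/(0.479344 - (-1.226278))
       = 0.608962
Iteration 2:
  f(0.890000) = 0.479344
  f(0.608962) = 0.065047
  x_3 = 0.608962 - 0.065047×(0.608962 - 0.890000)/(0.065047 - 0.479344)
       = 0.564838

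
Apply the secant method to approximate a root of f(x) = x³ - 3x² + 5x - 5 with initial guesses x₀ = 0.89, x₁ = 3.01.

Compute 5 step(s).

f(x) = x³ - 3x² + 5x - 5
x₀ = 0.89, x₁ = 3.01

Secant formula: x_{n+1} = x_n - f(x_n)(x_n - x_{n-1})/(f(x_n) - f(x_{n-1}))

Iteration 1:
  f(0.890000) = -2.221331
  f(3.010000) = 10.140601
  x_2 = 3.010000 - 10.140601×(3.010000 - 0.890000)/(10.140601 - (-2.221331))
       = 1.270945
Iteration 2:
  f(3.010000) = 10.140601
  f(1.270945) = -1.438219
  x_3 = 1.270945 - (-1.438219)×(1.270945 - 3.010000)/(-1.438219 - 10.140601)
       = 1.486955
Iteration 3:
  f(1.270945) = -1.438219
  f(1.486955) = -0.910620
  x_4 = 1.486955 - (-0.910620)×(1.486955 - 1.270945)/(-0.910620 - (-1.438219))
       = 1.859782
Iteration 4:
  f(1.486955) = -0.910620
  f(1.859782) = 0.355136
  x_5 = 1.859782 - 0.355136×(1.859782 - 1.486955)/(0.355136 - (-0.910620))
       = 1.755177
Iteration 5:
  f(1.859782) = 0.355136
  f(1.755177) = -0.058974
  x_6 = 1.755177 - (-0.058974)×(1.755177 - 1.859782)/(-0.058974 - 0.355136)
       = 1.770074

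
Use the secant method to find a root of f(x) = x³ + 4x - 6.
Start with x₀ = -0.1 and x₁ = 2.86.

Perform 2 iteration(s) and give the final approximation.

f(x) = x³ + 4x - 6
x₀ = -0.1, x₁ = 2.86

Secant formula: x_{n+1} = x_n - f(x_n)(x_n - x_{n-1})/(f(x_n) - f(x_{n-1}))

Iteration 1:
  f(-0.100000) = -6.401000
  f(2.860000) = 28.833656
  x_2 = 2.860000 - 28.833656×(2.860000 - (-0.100000))/(28.833656 - (-6.401000))
       = 0.437736
Iteration 2:
  f(2.860000) = 28.833656
  f(0.437736) = -4.165178
  x_3 = 0.437736 - (-4.165178)×(0.437736 - 2.860000)/(-4.165178 - 28.833656)
       = 0.743479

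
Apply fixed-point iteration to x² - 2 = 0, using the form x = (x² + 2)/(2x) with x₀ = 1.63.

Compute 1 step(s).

Equation: x² - 2 = 0
Fixed-point form: x = (x² + 2)/(2x)
x₀ = 1.63

x_1 = g(1.630000) = 1.428497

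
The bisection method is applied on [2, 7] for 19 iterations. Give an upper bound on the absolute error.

Bisection error bound: |error| ≤ (b-a)/2^n
|error| ≤ (7 - 2)/2^19 = 5/2^19
|error| ≤ 0.0000095367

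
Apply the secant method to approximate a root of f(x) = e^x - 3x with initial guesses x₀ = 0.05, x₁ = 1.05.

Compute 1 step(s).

f(x) = e^x - 3x
x₀ = 0.05, x₁ = 1.05

Secant formula: x_{n+1} = x_n - f(x_n)(x_n - x_{n-1})/(f(x_n) - f(x_{n-1}))

Iteration 1:
  f(0.050000) = 0.901271
  f(1.050000) = -0.292349
  x_2 = 1.050000 - (-0.292349)×(1.050000 - 0.050000)/(-0.292349 - 0.901271)
       = 0.805074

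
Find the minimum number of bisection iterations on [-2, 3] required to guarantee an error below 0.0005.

We need (b-a)/2^n ≤ 0.0005
(3 - (-2))/2^n ≤ 0.0005
5/2^n ≤ 0.0005
2^n ≥ 10000
n ≥ log₂(10000) = 13.29
n ≥ 14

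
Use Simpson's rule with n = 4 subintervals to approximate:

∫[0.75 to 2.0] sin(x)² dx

f(x) = sin(x)²
a = 0.75, b = 2.0, n = 4
h = (b - a)/n = 0.312500

Simpson's rule: (h/3)[f(x₀) + 4f(x₁) + 2f(x₂) + ... + f(xₙ)]

x_0 = 0.7500, f(x_0) = 0.464631, coefficient = 1
x_1 = 1.0625, f(x_1) = 0.763133, coefficient = 4
x_2 = 1.3750, f(x_2) = 0.962151, coefficient = 2
x_3 = 1.6875, f(x_3) = 0.986442, coefficient = 4
x_4 = 2.0000, f(x_4) = 0.826822, coefficient = 1

I ≈ (0.312500/3) × 10.214056 = 1.063964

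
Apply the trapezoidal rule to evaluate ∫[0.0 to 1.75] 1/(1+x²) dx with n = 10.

f(x) = 1/(1+x²)
a = 0.0, b = 1.75, n = 10
h = (b - a)/n = 0.175000

Trapezoidal rule: (h/2)[f(x₀) + 2f(x₁) + 2f(x₂) + ... + f(xₙ)]

x_0 = 0.0000, f(x_0) = 1.000000, coefficient = 1
x_1 = 0.1750, f(x_1) = 0.970285, coefficient = 2
x_2 = 0.3500, f(x_2) = 0.890869, coefficient = 2
x_3 = 0.5250, f(x_3) = 0.783929, coefficient = 2
x_4 = 0.7000, f(x_4) = 0.671141, coefficient = 2
x_5 = 0.8750, f(x_5) = 0.566372, coefficient = 2
x_6 = 1.0500, f(x_6) = 0.475624, coefficient = 2
x_7 = 1.2250, f(x_7) = 0.399900, coefficient = 2
x_8 = 1.4000, f(x_8) = 0.337838, coefficient = 2
x_9 = 1.5750, f(x_9) = 0.287305, coefficient = 2
x_10 = 1.7500, f(x_10) = 0.246154, coefficient = 1

I ≈ (0.175000/2) × 12.012679 = 1.051109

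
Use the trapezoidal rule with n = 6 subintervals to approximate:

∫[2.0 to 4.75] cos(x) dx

f(x) = cos(x)
a = 2.0, b = 4.75, n = 6
h = (b - a)/n = 0.458333

Trapezoidal rule: (h/2)[f(x₀) + 2f(x₁) + 2f(x₂) + ... + f(xₙ)]

x_0 = 2.0000, f(x_0) = -0.416147, coefficient = 1
x_1 = 2.4583, f(x_1) = -0.775519, coefficient = 2
x_2 = 2.9167, f(x_2) = -0.974811, coefficient = 2
x_3 = 3.3750, f(x_3) = -0.972884, coefficient = 2
x_4 = 3.8333, f(x_4) = -0.770137, coefficient = 2
x_5 = 4.2917, f(x_5) = -0.408420, coefficient = 2
x_6 = 4.7500, f(x_6) = 0.037602, coefficient = 1

I ≈ (0.458333/2) × -8.182086 = -1.875061
Exact value: -1.908590
Error: 0.033529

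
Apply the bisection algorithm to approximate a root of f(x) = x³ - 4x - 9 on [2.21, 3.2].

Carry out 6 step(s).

f(x) = x³ - 4x - 9
Initial interval: [2.21, 3.2]

Iteration 1:
  c_1 = (2.210000 + 3.200000)/2 = 2.705000
  f(c_1) = f(2.705000) = -0.027447
  f(a) × f(c) ≥ 0, new interval: [2.705000, 3.200000]
Iteration 2:
  c_2 = (2.705000 + 3.200000)/2 = 2.952500
  f(c_2) = f(2.952500) = 4.927699
  f(a) × f(c) < 0, new interval: [2.705000, 2.952500]
Iteration 3:
  c_3 = (2.705000 + 2.952500)/2 = 2.828750
  f(c_3) = f(2.828750) = 2.320167
  f(a) × f(c) < 0, new interval: [2.705000, 2.828750]
Iteration 4:
  c_4 = (2.705000 + 2.828750)/2 = 2.766875
  f(c_4) = f(2.766875) = 1.114581
  f(a) × f(c) < 0, new interval: [2.705000, 2.766875]
Iteration 5:
  c_5 = (2.705000 + 2.766875)/2 = 2.735938
  f(c_5) = f(2.735938) = 0.535711
  f(a) × f(c) < 0, new interval: [2.705000, 2.735938]
Iteration 6:
  c_6 = (2.705000 + 2.735938)/2 = 2.720469
  f(c_6) = f(2.720469) = 0.252179
  f(a) × f(c) < 0, new interval: [2.705000, 2.720469]

After 6 iteration(s), the approximation is c_6 = 2.720469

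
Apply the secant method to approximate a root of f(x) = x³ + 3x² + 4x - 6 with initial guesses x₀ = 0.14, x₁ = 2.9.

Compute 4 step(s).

f(x) = x³ + 3x² + 4x - 6
x₀ = 0.14, x₁ = 2.9

Secant formula: x_{n+1} = x_n - f(x_n)(x_n - x_{n-1})/(f(x_n) - f(x_{n-1}))

Iteration 1:
  f(0.140000) = -5.378456
  f(2.900000) = 55.219000
  x_2 = 2.900000 - 55.219000×(2.900000 - 0.140000)/(55.219000 - (-5.378456))
       = 0.384970
Iteration 2:
  f(2.900000) = 55.219000
  f(0.384970) = -3.958463
  x_3 = 0.384970 - (-3.958463)×(0.384970 - 2.900000)/(-3.958463 - 55.219000)
       = 0.553204
Iteration 3:
  f(0.384970) = -3.958463
  f(0.553204) = -2.699784
  x_4 = 0.553204 - (-2.699784)×(0.553204 - 0.384970)/(-2.699784 - (-3.958463))
       = 0.914054
Iteration 4:
  f(0.553204) = -2.699784
  f(0.914054) = 0.926390
  x_5 = 0.914054 - 0.926390×(0.914054 - 0.553204)/(0.926390 - (-2.699784))
       = 0.821867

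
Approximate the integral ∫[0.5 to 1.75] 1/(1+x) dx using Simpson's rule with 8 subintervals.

f(x) = 1/(1+x)
a = 0.5, b = 1.75, n = 8
h = (b - a)/n = 0.156250

Simpson's rule: (h/3)[f(x₀) + 4f(x₁) + 2f(x₂) + ... + f(xₙ)]

x_0 = 0.5000, f(x_0) = 0.666667, coefficient = 1
x_1 = 0.6562, f(x_1) = 0.603774, coefficient = 4
x_2 = 0.8125, f(x_2) = 0.551724, coefficient = 2
x_3 = 0.9688, f(x_3) = 0.507937, coefficient = 4
x_4 = 1.1250, f(x_4) = 0.470588, coefficient = 2
x_5 = 1.2812, f(x_5) = 0.438356, coefficient = 4
x_6 = 1.4375, f(x_6) = 0.410256, coefficient = 2
x_7 = 1.5938, f(x_7) = 0.385542, coefficient = 4
x_8 = 1.7500, f(x_8) = 0.363636, coefficient = 1

I ≈ (0.156250/3) × 11.637874 = 0.606139
Exact value: 0.606136
Error: 0.000003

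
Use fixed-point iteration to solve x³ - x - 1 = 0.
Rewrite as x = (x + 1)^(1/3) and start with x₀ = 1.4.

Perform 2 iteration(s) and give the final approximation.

Equation: x³ - x - 1 = 0
Fixed-point form: x = (x + 1)^(1/3)
x₀ = 1.4

x_1 = g(1.400000) = 1.338866
x_2 = g(1.338866) = 1.327400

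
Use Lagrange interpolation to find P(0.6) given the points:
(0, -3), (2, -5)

Lagrange interpolation formula:
P(x) = Σ yᵢ × Lᵢ(x)
where Lᵢ(x) = Π_{j≠i} (x - xⱼ)/(xᵢ - xⱼ)

L_0(0.6) = (0.6 - 2)/(0 - 2) = 0.700000
L_1(0.6) = (0.6 - 0)/(2 - 0) = 0.300000

P(0.6) = (-3)×L_0(0.6) + (-5)×L_1(0.6)
P(0.6) = -3.600000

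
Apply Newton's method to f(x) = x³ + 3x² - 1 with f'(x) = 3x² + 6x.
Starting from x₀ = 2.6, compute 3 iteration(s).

f(x) = x³ + 3x² - 1
f'(x) = 3x² + 6x
x₀ = 2.6

Newton-Raphson formula: x_{n+1} = x_n - f(x_n)/f'(x_n)

Iteration 1:
  f(2.600000) = 36.856000
  f'(2.600000) = 35.880000
  x_1 = 2.600000 - 36.856000/35.880000 = 1.572798
Iteration 2:
  f(1.572798) = 10.311705
  f'(1.572798) = 16.857872
  x_2 = 1.572798 - 10.311705/16.857872 = 0.961113
Iteration 3:
  f(0.961113) = 2.659035
  f'(0.961113) = 8.537897
  x_3 = 0.961113 - 2.659035/8.537897 = 0.649674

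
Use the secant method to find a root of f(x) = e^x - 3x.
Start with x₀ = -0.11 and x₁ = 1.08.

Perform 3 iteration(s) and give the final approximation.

f(x) = e^x - 3x
x₀ = -0.11, x₁ = 1.08

Secant formula: x_{n+1} = x_n - f(x_n)(x_n - x_{n-1})/(f(x_n) - f(x_{n-1}))

Iteration 1:
  f(-0.110000) = 1.225834
  f(1.080000) = -0.295320
  x_2 = 1.080000 - (-0.295320)×(1.080000 - (-0.110000))/(-0.295320 - 1.225834)
       = 0.848971
Iteration 2:
  f(1.080000) = -0.295320
  f(0.848971) = -0.209672
  x_3 = 0.848971 - (-0.209672)×(0.848971 - 1.080000)/(-0.209672 - (-0.295320))
       = 0.283397
Iteration 3:
  f(0.848971) = -0.209672
  f(0.283397) = 0.477442
  x_4 = 0.283397 - 0.477442×(0.283397 - 0.848971)/(0.477442 - (-0.209672))
       = 0.676386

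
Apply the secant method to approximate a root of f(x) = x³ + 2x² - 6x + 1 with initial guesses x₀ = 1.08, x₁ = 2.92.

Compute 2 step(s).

f(x) = x³ + 2x² - 6x + 1
x₀ = 1.08, x₁ = 2.92

Secant formula: x_{n+1} = x_n - f(x_n)(x_n - x_{n-1})/(f(x_n) - f(x_{n-1}))

Iteration 1:
  f(1.080000) = -1.887488
  f(2.920000) = 25.429888
  x_2 = 2.920000 - 25.429888×(2.920000 - 1.080000)/(25.429888 - (-1.887488))
       = 1.207134
Iteration 2:
  f(2.920000) = 25.429888
  f(1.207134) = -1.569455
  x_3 = 1.207134 - (-1.569455)×(1.207134 - 2.920000)/(-1.569455 - 25.429888)
       = 1.306702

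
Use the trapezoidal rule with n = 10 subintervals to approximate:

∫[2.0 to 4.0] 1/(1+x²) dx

f(x) = 1/(1+x²)
a = 2.0, b = 4.0, n = 10
h = (b - a)/n = 0.200000

Trapezoidal rule: (h/2)[f(x₀) + 2f(x₁) + 2f(x₂) + ... + f(xₙ)]

x_0 = 2.0000, f(x_0) = 0.200000, coefficient = 1
x_1 = 2.2000, f(x_1) = 0.171233, coefficient = 2
x_2 = 2.4000, f(x_2) = 0.147929, coefficient = 2
x_3 = 2.6000, f(x_3) = 0.128866, coefficient = 2
x_4 = 2.8000, f(x_4) = 0.113122, coefficient = 2
x_5 = 3.0000, f(x_5) = 0.100000, coefficient = 2
x_6 = 3.2000, f(x_6) = 0.088968, coefficient = 2
x_7 = 3.4000, f(x_7) = 0.079618, coefficient = 2
x_8 = 3.6000, f(x_8) = 0.071633, coefficient = 2
x_9 = 3.8000, f(x_9) = 0.064767, coefficient = 2
x_10 = 4.0000, f(x_10) = 0.058824, coefficient = 1

I ≈ (0.200000/2) × 2.191095 = 0.219110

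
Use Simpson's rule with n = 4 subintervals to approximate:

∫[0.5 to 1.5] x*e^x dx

f(x) = x*e^x
a = 0.5, b = 1.5, n = 4
h = (b - a)/n = 0.250000

Simpson's rule: (h/3)[f(x₀) + 4f(x₁) + 2f(x₂) + ... + f(xₙ)]

x_0 = 0.5000, f(x_0) = 0.824361, coefficient = 1
x_1 = 0.7500, f(x_1) = 1.587750, coefficient = 4
x_2 = 1.0000, f(x_2) = 2.718282, coefficient = 2
x_3 = 1.2500, f(x_3) = 4.362929, coefficient = 4
x_4 = 1.5000, f(x_4) = 6.722534, coefficient = 1

I ≈ (0.250000/3) × 36.786173 = 3.065514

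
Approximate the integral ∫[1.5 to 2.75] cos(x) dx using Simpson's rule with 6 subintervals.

f(x) = cos(x)
a = 1.5, b = 2.75, n = 6
h = (b - a)/n = 0.208333

Simpson's rule: (h/3)[f(x₀) + 4f(x₁) + 2f(x₂) + ... + f(xₙ)]

x_0 = 1.5000, f(x_0) = 0.070737, coefficient = 1
x_1 = 1.7083, f(x_1) = -0.137104, coefficient = 4
x_2 = 1.9167, f(x_2) = -0.339016, coefficient = 2
x_3 = 2.1250, f(x_3) = -0.526266, coefficient = 4
x_4 = 2.3333, f(x_4) = -0.690758, coefficient = 2
x_5 = 2.5417, f(x_5) = -0.825377, coefficient = 4
x_6 = 2.7500, f(x_6) = -0.924302, coefficient = 1

I ≈ (0.208333/3) × -8.868103 = -0.615840
Exact value: -0.615834
Error: 0.000006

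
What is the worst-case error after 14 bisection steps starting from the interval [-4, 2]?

Bisection error bound: |error| ≤ (b-a)/2^n
|error| ≤ (2 - (-4))/2^14 = 6/2^14
|error| ≤ 0.0003662109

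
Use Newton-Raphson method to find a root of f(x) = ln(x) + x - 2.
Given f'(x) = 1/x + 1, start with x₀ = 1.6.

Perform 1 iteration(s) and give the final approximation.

f(x) = ln(x) + x - 2
f'(x) = 1/x + 1
x₀ = 1.6

Newton-Raphson formula: x_{n+1} = x_n - f(x_n)/f'(x_n)

Iteration 1:
  f(1.600000) = 0.070004
  f'(1.600000) = 1.625000
  x_1 = 1.600000 - 0.070004/1.625000 = 1.556921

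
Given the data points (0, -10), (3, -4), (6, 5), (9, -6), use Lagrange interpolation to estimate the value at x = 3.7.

Lagrange interpolation formula:
P(x) = Σ yᵢ × Lᵢ(x)
where Lᵢ(x) = Π_{j≠i} (x - xⱼ)/(xᵢ - xⱼ)

L_0(3.7) = (3.7 - 3)/(0 - 3) × (3.7 - 6)/(0 - 6) × (3.7 - 9)/(0 - 9) = -0.052673
L_1(3.7) = (3.7 - 0)/(3 - 0) × (3.7 - 6)/(3 - 6) × (3.7 - 9)/(3 - 9) = 0.835241
L_2(3.7) = (3.7 - 0)/(6 - 0) × (3.7 - 3)/(6 - 3) × (3.7 - 9)/(6 - 9) = 0.254204
L_3(3.7) = (3.7 - 0)/(9 - 0) × (3.7 - 3)/(9 - 3) × (3.7 - 6)/(9 - 6) = -0.036772

P(3.7) = (-10)×L_0(3.7) + (-4)×L_1(3.7) + 5×L_2(3.7) + (-6)×L_3(3.7)
P(3.7) = -1.322586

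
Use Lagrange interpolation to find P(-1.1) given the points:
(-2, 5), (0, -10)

Lagrange interpolation formula:
P(x) = Σ yᵢ × Lᵢ(x)
where Lᵢ(x) = Π_{j≠i} (x - xⱼ)/(xᵢ - xⱼ)

L_0(-1.1) = (-1.1 - 0)/(-2 - 0) = 0.550000
L_1(-1.1) = (-1.1 - (-2))/(0 - (-2)) = 0.450000

P(-1.1) = 5×L_0(-1.1) + (-10)×L_1(-1.1)
P(-1.1) = -1.750000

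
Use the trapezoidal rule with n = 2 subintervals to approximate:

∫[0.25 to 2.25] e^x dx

f(x) = e^x
a = 0.25, b = 2.25, n = 2
h = (b - a)/n = 1.000000

Trapezoidal rule: (h/2)[f(x₀) + 2f(x₁) + 2f(x₂) + ... + f(xₙ)]

x_0 = 0.2500, f(x_0) = 1.284025, coefficient = 1
x_1 = 1.2500, f(x_1) = 3.490343, coefficient = 2
x_2 = 2.2500, f(x_2) = 9.487736, coefficient = 1

I ≈ (1.000000/2) × 17.752447 = 8.876224
Exact value: 8.203710
Error: 0.672513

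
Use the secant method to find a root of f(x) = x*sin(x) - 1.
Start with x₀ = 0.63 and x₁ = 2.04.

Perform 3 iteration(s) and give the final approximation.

f(x) = x*sin(x) - 1
x₀ = 0.63, x₁ = 2.04

Secant formula: x_{n+1} = x_n - f(x_n)(x_n - x_{n-1})/(f(x_n) - f(x_{n-1}))

Iteration 1:
  f(0.630000) = -0.628839
  f(2.040000) = 0.819534
  x_2 = 2.040000 - 0.819534×(2.040000 - 0.630000)/(0.819534 - (-0.628839))
       = 1.242178
Iteration 2:
  f(2.040000) = 0.819534
  f(1.242178) = 0.175708
  x_3 = 1.242178 - 0.175708×(1.242178 - 2.040000)/(0.175708 - 0.819534)
       = 1.024442
Iteration 3:
  f(1.242178) = 0.175708
  f(1.024442) = -0.124691
  x_4 = 1.024442 - (-0.124691)×(1.024442 - 1.242178)/(-0.124691 - 0.175708)
       = 1.114821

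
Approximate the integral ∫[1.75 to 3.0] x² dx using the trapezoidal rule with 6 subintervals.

f(x) = x²
a = 1.75, b = 3.0, n = 6
h = (b - a)/n = 0.208333

Trapezoidal rule: (h/2)[f(x₀) + 2f(x₁) + 2f(x₂) + ... + f(xₙ)]

x_0 = 1.7500, f(x_0) = 3.062500, coefficient = 1
x_1 = 1.9583, f(x_1) = 3.835069, coefficient = 2
x_2 = 2.1667, f(x_2) = 4.694444, coefficient = 2
x_3 = 2.3750, f(x_3) = 5.640625, coefficient = 2
x_4 = 2.5833, f(x_4) = 6.673611, coefficient = 2
x_5 = 2.7917, f(x_5) = 7.793403, coefficient = 2
x_6 = 3.0000, f(x_6) = 9.000000, coefficient = 1

I ≈ (0.208333/2) × 69.336806 = 7.222584
Exact value: 7.213542
Error: 0.009042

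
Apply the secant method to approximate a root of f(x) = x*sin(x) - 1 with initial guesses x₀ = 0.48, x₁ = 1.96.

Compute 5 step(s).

f(x) = x*sin(x) - 1
x₀ = 0.48, x₁ = 1.96

Secant formula: x_{n+1} = x_n - f(x_n)(x_n - x_{n-1})/(f(x_n) - f(x_{n-1}))

Iteration 1:
  f(0.480000) = -0.778346
  f(1.960000) = 0.813415
  x_2 = 1.960000 - 0.813415×(1.960000 - 0.480000)/(0.813415 - (-0.778346))
       = 1.203697
Iteration 2:
  f(1.960000) = 0.813415
  f(1.203697) = 0.123497
  x_3 = 1.203697 - 0.123497×(1.203697 - 1.960000)/(0.123497 - 0.813415)
       = 1.068316
Iteration 3:
  f(1.203697) = 0.123497
  f(1.068316) = -0.063737
  x_4 = 1.068316 - (-0.063737)×(1.068316 - 1.203697)/(-0.063737 - 0.123497)
       = 1.114402
Iteration 4:
  f(1.068316) = -0.063737
  f(1.114402) = 0.000340
  x_5 = 1.114402 - 0.000340×(1.114402 - 1.068316)/(0.000340 - (-0.063737))
       = 1.114157
Iteration 5:
  f(1.114402) = 0.000340
  f(1.114157) = 0.000000
  x_6 = 1.114157 - 0.000000×(1.114157 - 1.114402)/(0.000000 - 0.000340)
       = 1.114157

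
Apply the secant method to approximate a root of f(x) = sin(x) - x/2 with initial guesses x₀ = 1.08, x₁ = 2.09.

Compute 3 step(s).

f(x) = sin(x) - x/2
x₀ = 1.08, x₁ = 2.09

Secant formula: x_{n+1} = x_n - f(x_n)(x_n - x_{n-1})/(f(x_n) - f(x_{n-1}))

Iteration 1:
  f(1.080000) = 0.341958
  f(2.090000) = -0.176785
  x_2 = 2.090000 - (-0.176785)×(2.090000 - 1.080000)/(-0.176785 - 0.341958)
       = 1.745796
Iteration 2:
  f(2.090000) = -0.176785
  f(1.745796) = 0.111828
  x_3 = 1.745796 - 0.111828×(1.745796 - 2.090000)/(0.111828 - (-0.176785))
       = 1.879164
Iteration 3:
  f(1.745796) = 0.111828
  f(1.879164) = 0.013248
  x_4 = 1.879164 - 0.013248×(1.879164 - 1.745796)/(0.013248 - 0.111828)
       = 1.897087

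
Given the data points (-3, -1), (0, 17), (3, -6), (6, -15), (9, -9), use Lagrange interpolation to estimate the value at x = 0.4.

Lagrange interpolation formula:
P(x) = Σ yᵢ × Lᵢ(x)
where Lᵢ(x) = Π_{j≠i} (x - xⱼ)/(xᵢ - xⱼ)

L_0(0.4) = (0.4 - 0)/(-3 - 0) × (0.4 - 3)/(-3 - 3) × (0.4 - 6)/(-3 - 6) × (0.4 - 9)/(-3 - 9) = -0.025765
L_1(0.4) = (0.4 - (-3))/(0 - (-3)) × (0.4 - 3)/(0 - 3) × (0.4 - 6)/(0 - 6) × (0.4 - 9)/(0 - 9) = 0.875997
L_2(0.4) = (0.4 - (-3))/(3 - (-3)) × (0.4 - 0)/(3 - 0) × (0.4 - 6)/(3 - 6) × (0.4 - 9)/(3 - 9) = 0.202153
L_3(0.4) = (0.4 - (-3))/(6 - (-3)) × (0.4 - 0)/(6 - 0) × (0.4 - 3)/(6 - 3) × (0.4 - 9)/(6 - 9) = -0.062571
L_4(0.4) = (0.4 - (-3))/(9 - (-3)) × (0.4 - 0)/(9 - 0) × (0.4 - 3)/(9 - 3) × (0.4 - 6)/(9 - 6) = 0.010186

P(0.4) = (-1)×L_0(0.4) + 17×L_1(0.4) + (-6)×L_2(0.4) + (-15)×L_3(0.4) + (-9)×L_4(0.4)
P(0.4) = 14.551684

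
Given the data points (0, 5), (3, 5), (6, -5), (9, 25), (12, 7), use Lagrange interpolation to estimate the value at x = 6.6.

Lagrange interpolation formula:
P(x) = Σ yᵢ × Lᵢ(x)
where Lᵢ(x) = Π_{j≠i} (x - xⱼ)/(xᵢ - xⱼ)

L_0(6.6) = (6.6 - 3)/(0 - 3) × (6.6 - 6)/(0 - 6) × (6.6 - 9)/(0 - 9) × (6.6 - 12)/(0 - 12) = 0.014400
L_1(6.6) = (6.6 - 0)/(3 - 0) × (6.6 - 6)/(3 - 6) × (6.6 - 9)/(3 - 9) × (6.6 - 12)/(3 - 12) = -0.105600
L_2(6.6) = (6.6 - 0)/(6 - 0) × (6.6 - 3)/(6 - 3) × (6.6 - 9)/(6 - 9) × (6.6 - 12)/(6 - 12) = 0.950400
L_3(6.6) = (6.6 - 0)/(9 - 0) × (6.6 - 3)/(9 - 3) × (6.6 - 6)/(9 - 6) × (6.6 - 12)/(9 - 12) = 0.158400
L_4(6.6) = (6.6 - 0)/(12 - 0) × (6.6 - 3)/(12 - 3) × (6.6 - 6)/(12 - 6) × (6.6 - 9)/(12 - 9) = -0.017600

P(6.6) = 5×L_0(6.6) + 5×L_1(6.6) + (-5)×L_2(6.6) + 25×L_3(6.6) + 7×L_4(6.6)
P(6.6) = -1.371200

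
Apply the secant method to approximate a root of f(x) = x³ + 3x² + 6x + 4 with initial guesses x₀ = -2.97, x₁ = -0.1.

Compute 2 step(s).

f(x) = x³ + 3x² + 6x + 4
x₀ = -2.97, x₁ = -0.1

Secant formula: x_{n+1} = x_n - f(x_n)(x_n - x_{n-1})/(f(x_n) - f(x_{n-1}))

Iteration 1:
  f(-2.970000) = -13.555373
  f(-0.100000) = 3.429000
  x_2 = -0.100000 - 3.429000×(-0.100000 - (-2.970000))/(3.429000 - (-13.555373))
       = -0.679429
Iteration 2:
  f(-0.100000) = 3.429000
  f(-0.679429) = 0.994658
  x_3 = -0.679429 - 0.994658×(-0.679429 - (-0.100000))/(0.994658 - 3.429000)
       = -0.916180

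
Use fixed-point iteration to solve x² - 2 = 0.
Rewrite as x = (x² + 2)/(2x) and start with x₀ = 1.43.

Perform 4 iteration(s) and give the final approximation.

Equation: x² - 2 = 0
Fixed-point form: x = (x² + 2)/(2x)
x₀ = 1.43

x_1 = g(1.430000) = 1.414301
x_2 = g(1.414301) = 1.414214
x_3 = g(1.414214) = 1.414214
x_4 = g(1.414214) = 1.414214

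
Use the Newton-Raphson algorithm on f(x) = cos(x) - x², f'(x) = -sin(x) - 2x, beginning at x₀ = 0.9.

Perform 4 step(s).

f(x) = cos(x) - x²
f'(x) = -sin(x) - 2x
x₀ = 0.9

Newton-Raphson formula: x_{n+1} = x_n - f(x_n)/f'(x_n)

Iteration 1:
  f(0.900000) = -0.188390
  f'(0.900000) = -2.583327
  x_1 = 0.900000 - (-0.188390)/(-2.583327) = 0.827075
Iteration 2:
  f(0.827075) = -0.007021
  f'(0.827075) = -2.390103
  x_2 = 0.827075 - (-0.007021)/(-2.390103) = 0.824137
Iteration 3:
  f(0.824137) = -0.000012
  f'(0.824137) = -2.382236
  x_3 = 0.824137 - (-0.000012)/(-2.382236) = 0.824132
Iteration 4:
  f(0.824132) = 0.000000
  f'(0.824132) = -2.382223
  x_4 = 0.824132 - 0.000000/(-2.382223) = 0.824132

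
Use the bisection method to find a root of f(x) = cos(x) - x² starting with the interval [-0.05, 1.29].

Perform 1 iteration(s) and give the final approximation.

f(x) = cos(x) - x²
Initial interval: [-0.05, 1.29]

Iteration 1:
  c_1 = (-0.050000 + 1.290000)/2 = 0.620000
  f(c_1) = f(0.620000) = 0.429478
  f(a) × f(c) ≥ 0, new interval: [0.620000, 1.290000]

After 1 iteration(s), the approximation is c_1 = 0.620000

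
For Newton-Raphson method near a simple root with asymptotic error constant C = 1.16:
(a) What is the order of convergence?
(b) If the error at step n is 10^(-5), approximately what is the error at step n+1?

(a) Newton-Raphson has quadratic (order 2) convergence near simple roots.
    This means |e_{n+1}| ≈ C|e_n|².

(b) With |e_n| = 10^(-5) and C = 1.16:
    |e_{n+1}| ≈ 1.16 × (10^(-5))² = 1.16 × 10^(-10)

(a) 2 (quadratic); (b) |e_{n+1}| ≈ 1.160e-10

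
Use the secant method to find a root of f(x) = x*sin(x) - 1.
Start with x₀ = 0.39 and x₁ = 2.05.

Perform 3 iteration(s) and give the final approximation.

f(x) = x*sin(x) - 1
x₀ = 0.39, x₁ = 2.05

Secant formula: x_{n+1} = x_n - f(x_n)(x_n - x_{n-1})/(f(x_n) - f(x_{n-1}))

Iteration 1:
  f(0.390000) = -0.851727
  f(2.050000) = 0.819093
  x_2 = 2.050000 - 0.819093×(2.050000 - 0.390000)/(0.819093 - (-0.851727))
       = 1.236211
Iteration 2:
  f(2.050000) = 0.819093
  f(1.236211) = 0.167659
  x_3 = 1.236211 - 0.167659×(1.236211 - 2.050000)/(0.167659 - 0.819093)
       = 1.026767
Iteration 3:
  f(1.236211) = 0.167659
  f(1.026767) = -0.121467
  x_4 = 1.026767 - (-0.121467)×(1.026767 - 1.236211)/(-0.121467 - 0.167659)
       = 1.114758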